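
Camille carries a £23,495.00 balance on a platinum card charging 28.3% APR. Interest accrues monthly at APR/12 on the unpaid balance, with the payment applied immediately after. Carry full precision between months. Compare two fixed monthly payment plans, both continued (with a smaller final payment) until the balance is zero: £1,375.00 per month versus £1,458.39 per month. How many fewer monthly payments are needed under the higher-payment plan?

Monthly rate r = 28.3%/12 = 2.35833% = 0.0235833.
At £1,375.00/mo: n = ⌈−ln(1 − rB₀/P)/ln(1+r)⌉ = 23 payments (last £177.94); total interest = total paid − £23,495.00 = £6,932.94.
At £1,458.39/mo: 21 payments (last £738.58); total interest £6,411.38.
Payments saved = 23 − 21 = 2.

2 fewer payments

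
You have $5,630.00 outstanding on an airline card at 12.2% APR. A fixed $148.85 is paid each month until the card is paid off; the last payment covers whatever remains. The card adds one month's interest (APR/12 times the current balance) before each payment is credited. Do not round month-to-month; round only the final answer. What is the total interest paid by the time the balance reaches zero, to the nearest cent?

Monthly rate r = 12.2%/12 = 1.01667% = 0.0101667.
Payoff takes n = ⌈−ln(1 − rB₀/P)/ln(1+r)⌉ = ⌈47.985⌉ = 48 payments; the last is $146.57.
Total paid = 47·$148.85 + $146.57 = $7,142.52.
Total interest = total paid − principal = $7,142.52 − $5,630.00 = $1,512.52.

$1,512.52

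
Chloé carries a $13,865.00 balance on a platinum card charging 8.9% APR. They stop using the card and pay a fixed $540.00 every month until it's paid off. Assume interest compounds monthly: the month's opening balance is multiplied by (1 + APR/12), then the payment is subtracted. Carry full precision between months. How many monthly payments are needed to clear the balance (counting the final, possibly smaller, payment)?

29 months

Monthly rate r = 8.9%/12 = 0.741667% = 0.00741667.
Recurrence: B ← B·(1+r) − $540.00.
Month 1: interest $102.83; balance after payment $13,427.83.
Month 2: interest $99.59; balance after payment $12,987.42.
Closed form: n = −ln(1 − rB₀/P)/ln(1+r) = −ln(0.80957)/ln(1.00742) ≈ 28.589, so the balance reaches zero during payment 29.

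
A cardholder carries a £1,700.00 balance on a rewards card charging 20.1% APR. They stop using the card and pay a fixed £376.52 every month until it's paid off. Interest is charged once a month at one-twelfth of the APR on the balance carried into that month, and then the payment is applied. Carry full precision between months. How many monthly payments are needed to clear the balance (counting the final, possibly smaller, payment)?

5 payments

Monthly rate r = 20.1%/12 = 1.675% = 0.01675.
Recurrence: B ← B·(1+r) − £376.52.
Month 1: interest £28.48; balance after payment £1,351.95.
Month 2: interest £22.65; balance after payment £998.08.
Month 3: interest £16.72; balance after payment £638.28.
Month 4: interest £10.69; balance after payment £272.45.
Month 5: interest £4.56; balance after payment £0.00.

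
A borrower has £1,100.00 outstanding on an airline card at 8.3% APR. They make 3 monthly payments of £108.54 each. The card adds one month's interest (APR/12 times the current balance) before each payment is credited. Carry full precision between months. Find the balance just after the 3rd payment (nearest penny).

Monthly rate r = 8.3%/12 = 0.691667% = 0.00691667.
Each month: B ← B·(1+r) − £108.54.
Month 1: interest £7.61; balance after payment £999.07.
Month 2: interest £6.91; balance after payment £897.44.
Month 3: interest £6.21; balance after payment £795.11.

£795.11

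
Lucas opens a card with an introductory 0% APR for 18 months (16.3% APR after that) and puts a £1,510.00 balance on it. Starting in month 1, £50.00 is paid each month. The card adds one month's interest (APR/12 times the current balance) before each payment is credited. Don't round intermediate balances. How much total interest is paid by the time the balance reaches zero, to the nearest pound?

Promo months 1–18 at r₀ = 0%/12 = 0; months 19+ at r₁ = 16.3%/12 = 0.0135833.
After month 18 (no interest yet): B = £1,510.00 − 18·£50.00 = £610.00.
Then at r₁ with £50.00/mo: n₂ = −ln(1 − r₁·B/P)/ln(1+r₁) ≈ 13.43 → 14 more payments.
Total paid = 31·£50.00 + £21.53 = £1,571.53; interest = £1,571.53 − £1,510.00 = £61.53.

£62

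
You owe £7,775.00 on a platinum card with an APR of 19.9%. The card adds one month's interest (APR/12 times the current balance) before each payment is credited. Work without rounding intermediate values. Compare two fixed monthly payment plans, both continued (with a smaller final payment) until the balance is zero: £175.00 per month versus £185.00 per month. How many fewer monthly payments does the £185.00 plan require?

Monthly rate r = 19.9%/12 = 1.65833% = 0.0165833.
At £175.00/mo: n = ⌈−ln(1 − rB₀/P)/ln(1+r)⌉ = 82 payments (last £26.87); total interest = total paid − £7,775.00 = £6,426.87.
At £185.00/mo: 73 payments (last £108.84); total interest £5,653.84.
Payments saved = 82 − 73 = 9.

9 fewer payments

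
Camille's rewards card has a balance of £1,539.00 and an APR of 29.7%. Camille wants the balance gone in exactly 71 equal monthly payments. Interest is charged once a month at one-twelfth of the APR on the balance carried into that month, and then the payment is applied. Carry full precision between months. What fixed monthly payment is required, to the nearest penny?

Monthly rate r = 29.7%/12 = 2.475% = 0.02475.
Level-payment amortization: P = B₀·r / (1 − (1+r)^(−n)) = 1539.00·0.02475 / (1 − 1.02475^(−71)).
Denominator 1 − (1+r)^(−71) = 0.823750788.
P = 38.0902 / 0.823750788 ≈ 46.24.

£46.24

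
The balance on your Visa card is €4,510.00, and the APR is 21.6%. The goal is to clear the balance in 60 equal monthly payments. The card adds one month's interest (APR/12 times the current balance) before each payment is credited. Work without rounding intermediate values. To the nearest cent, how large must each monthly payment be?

€123.54

Monthly rate r = 21.6%/12 = 1.8% = 0.018.
Level-payment amortization: P = B₀·r / (1 − (1+r)^(−n)) = 4510.00·0.018 / (1 − 1.018^(−60)).
Denominator 1 − (1+r)^(−60) = 0.657126974.
P = 81.18 / 0.657126974 ≈ 123.54.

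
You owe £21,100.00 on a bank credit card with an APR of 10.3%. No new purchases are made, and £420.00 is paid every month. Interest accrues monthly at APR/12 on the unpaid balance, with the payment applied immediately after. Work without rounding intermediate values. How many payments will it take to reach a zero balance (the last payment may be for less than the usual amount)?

Monthly rate r = 10.3%/12 = 0.858333% = 0.00858333.
Recurrence: B ← B·(1+r) − £420.00.
Month 1: interest £181.11; balance after payment £20,861.11.
Month 2: interest £179.06; balance after payment £20,620.17.
Closed form: n = −ln(1 − rB₀/P)/ln(1+r) = −ln(0.56879)/ln(1.00858) ≈ 66.019, so the balance reaches zero during payment 67.

67 payments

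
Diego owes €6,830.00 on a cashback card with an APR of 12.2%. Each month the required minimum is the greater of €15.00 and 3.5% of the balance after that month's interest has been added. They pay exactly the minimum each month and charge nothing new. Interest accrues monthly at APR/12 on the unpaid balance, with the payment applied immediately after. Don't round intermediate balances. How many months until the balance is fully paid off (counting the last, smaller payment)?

Monthly rate r = 12.2%/12 = 1.01667% = 0.0101667.
While 3.5% of the post-interest balance exceeds €15.00, each month B ← (B·(1+r))·(1 − 0.035), i.e. B shrinks by the factor (1+r)·0.965 = 0.97481.
This holds for months 1–109. Entering month 110 the balance is €423.39; 3.5% of the post-interest balance is now below €15.00, so the flat €15.00 minimum applies from here.
From month 110 a fixed €15.00 at rate r clears €423.39 in 34 more payments. Total: 109 + 34 = 143 months.

143 months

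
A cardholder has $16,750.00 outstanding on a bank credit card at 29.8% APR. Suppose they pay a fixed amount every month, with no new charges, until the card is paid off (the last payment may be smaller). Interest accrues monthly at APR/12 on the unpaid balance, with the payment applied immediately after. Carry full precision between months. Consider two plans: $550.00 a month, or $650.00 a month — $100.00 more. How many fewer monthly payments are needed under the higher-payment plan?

16 fewer payments

Monthly rate r = 29.8%/12 = 2.48333% = 0.0248333.
At $550.00/mo: n = ⌈−ln(1 − rB₀/P)/ln(1+r)⌉ = 58 payments (last $305.65); total interest = total paid − $16,750.00 = $14,905.65.
At $650.00/mo: 42 payments (last $419.00); total interest $10,319.00.
Payments saved = 58 − 42 = 16.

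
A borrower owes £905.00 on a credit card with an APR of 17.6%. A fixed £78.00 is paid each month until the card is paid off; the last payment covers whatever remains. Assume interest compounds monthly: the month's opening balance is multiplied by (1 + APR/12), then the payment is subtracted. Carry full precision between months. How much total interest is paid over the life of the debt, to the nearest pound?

Monthly rate r = 17.6%/12 = 1.46667% = 0.0146667.
Payoff takes n = ⌈−ln(1 − rB₀/P)/ln(1+r)⌉ = ⌈12.811⌉ = 13 payments; the last is £63.37.
Total paid = 12·£78.00 + £63.37 = £999.37.
Total interest = total paid − principal = £999.37 − £905.00 = £94.37.

£94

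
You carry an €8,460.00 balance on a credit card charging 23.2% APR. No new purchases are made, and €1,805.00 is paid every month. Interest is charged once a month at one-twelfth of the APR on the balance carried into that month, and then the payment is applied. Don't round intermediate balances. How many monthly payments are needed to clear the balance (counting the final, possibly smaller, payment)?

5 payments

Monthly rate r = 23.2%/12 = 1.93333% = 0.0193333.
Recurrence: B ← B·(1+r) − €1,805.00.
Month 1: interest €163.56; balance after payment €6,818.56.
Month 2: interest €131.83; balance after payment €5,145.39.
Month 3: interest €99.48; balance after payment €3,439.86.
Month 4: interest €66.50; balance after payment €1,701.37.
Month 5: interest €32.89; balance after payment €0.00.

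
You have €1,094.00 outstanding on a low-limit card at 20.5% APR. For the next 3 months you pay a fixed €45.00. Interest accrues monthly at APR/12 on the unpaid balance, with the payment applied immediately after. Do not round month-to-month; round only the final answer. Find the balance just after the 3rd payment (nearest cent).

€1,013.71

Monthly rate r = 20.5%/12 = 1.70833% = 0.0170833.
Each month: B ← B·(1+r) − €45.00.
Month 1: interest €18.69; balance after payment €1,067.69.
Month 2: interest €18.24; balance after payment €1,040.93.
Month 3: interest €17.78; balance after payment €1,013.71.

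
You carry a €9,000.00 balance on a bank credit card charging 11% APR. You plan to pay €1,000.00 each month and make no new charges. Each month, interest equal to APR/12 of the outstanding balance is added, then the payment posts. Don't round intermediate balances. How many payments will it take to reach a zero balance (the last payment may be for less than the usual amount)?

10 payments

Monthly rate r = 11%/12 = 0.916667% = 0.00916667.
Recurrence: B ← B·(1+r) − €1,000.00.
Month 1: interest €82.50; balance after payment €8,082.50.
Month 2: interest €74.09; balance after payment €7,156.59.
Closed form: n = −ln(1 − rB₀/P)/ln(1+r) = −ln(0.9175)/ln(1.00917) ≈ 9.436, so the balance reaches zero during payment 10.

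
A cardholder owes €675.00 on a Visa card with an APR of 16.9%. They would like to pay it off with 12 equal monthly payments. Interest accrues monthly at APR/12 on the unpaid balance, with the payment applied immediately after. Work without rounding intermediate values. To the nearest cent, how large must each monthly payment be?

€61.53

Monthly rate r = 16.9%/12 = 1.40833% = 0.0140833.
Level-payment amortization: P = B₀·r / (1 − (1+r)^(−n)) = 675.00·0.0140833 / (1 − 1.01408^(−12)).
Denominator 1 − (1+r)^(−12) = 0.154494846.
P = 9.50625 / 0.154494846 ≈ 61.53.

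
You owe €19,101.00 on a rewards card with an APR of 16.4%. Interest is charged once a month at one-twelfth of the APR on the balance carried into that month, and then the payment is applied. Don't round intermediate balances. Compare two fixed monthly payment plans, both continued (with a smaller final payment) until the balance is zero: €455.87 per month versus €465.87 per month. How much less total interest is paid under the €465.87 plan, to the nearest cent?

€346.84

Monthly rate r = 16.4%/12 = 1.36667% = 0.0136667.
At €455.87/mo: n = ⌈−ln(1 − rB₀/P)/ln(1+r)⌉ = 63 payments (last €286.88); total interest = total paid − €19,101.00 = €9,449.82.
At €465.87/mo: 61 payments (last €251.78); total interest €9,102.98.
Interest saved = €9,449.82 − €9,102.98 = €346.84.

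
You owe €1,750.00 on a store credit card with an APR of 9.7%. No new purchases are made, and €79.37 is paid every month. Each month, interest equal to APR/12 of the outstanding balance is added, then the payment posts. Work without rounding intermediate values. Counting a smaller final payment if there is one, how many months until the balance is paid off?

Monthly rate r = 9.7%/12 = 0.808333% = 0.00808333.
Recurrence: B ← B·(1+r) − €79.37.
Month 1: interest €14.15; balance after payment €1,684.78.
Month 2: interest €13.62; balance after payment €1,619.02.
Closed form: n = −ln(1 − rB₀/P)/ln(1+r) = −ln(0.82177)/ln(1.00808) ≈ 24.381, so the balance reaches zero during payment 25.

25 payments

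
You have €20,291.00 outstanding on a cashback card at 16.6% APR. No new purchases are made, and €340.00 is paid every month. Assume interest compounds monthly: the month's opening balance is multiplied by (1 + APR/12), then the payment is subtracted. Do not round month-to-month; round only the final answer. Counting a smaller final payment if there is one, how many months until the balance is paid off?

Monthly rate r = 16.6%/12 = 1.38333% = 0.0138333.
Recurrence: B ← B·(1+r) − €340.00.
Month 1: interest €280.69; balance after payment €20,231.69.
Month 2: interest €279.87; balance after payment €20,171.56.
Closed form: n = −ln(1 − rB₀/P)/ln(1+r) = −ln(0.17443)/ln(1.01383) ≈ 127.103, so the balance reaches zero during payment 128.

128 payments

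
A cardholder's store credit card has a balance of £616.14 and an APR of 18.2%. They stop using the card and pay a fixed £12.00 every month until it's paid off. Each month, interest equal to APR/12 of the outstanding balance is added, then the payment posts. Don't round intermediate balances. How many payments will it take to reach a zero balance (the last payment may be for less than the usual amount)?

Monthly rate r = 18.2%/12 = 1.51667% = 0.0151667.
Recurrence: B ← B·(1+r) − £12.00.
Month 1: interest £9.34; balance after payment £613.48.
Month 2: interest £9.30; balance after payment £610.79.
Closed form: n = −ln(1 − rB₀/P)/ln(1+r) = −ln(0.22127)/ln(1.01517) ≈ 100.206, so the balance reaches zero during payment 101.

101 months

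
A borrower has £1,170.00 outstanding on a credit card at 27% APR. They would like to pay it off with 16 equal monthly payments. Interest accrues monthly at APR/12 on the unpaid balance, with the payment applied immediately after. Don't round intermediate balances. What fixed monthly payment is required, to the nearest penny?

£87.89

Monthly rate r = 27%/12 = 2.25% = 0.0225.
Level-payment amortization: P = B₀·r / (1 − (1+r)^(−n)) = 1170.00·0.0225 / (1 − 1.0225^(−16)).
Denominator 1 − (1+r)^(−16) = 0.299534204.
P = 26.325 / 0.299534204 ≈ 87.89.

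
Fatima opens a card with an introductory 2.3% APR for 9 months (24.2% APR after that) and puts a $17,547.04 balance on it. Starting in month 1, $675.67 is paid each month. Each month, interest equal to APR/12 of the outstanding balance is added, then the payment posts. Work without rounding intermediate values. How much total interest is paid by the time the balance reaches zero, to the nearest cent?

$3,110.19

Promo months 1–9 at r₀ = 2.3%/12 = 0.00191667; months 10+ at r₁ = 24.2%/12 = 0.0201667.
After month 9: iterate B ← B·(1+r₀) − $675.67 for 9 months → $11,724.20.
Then at r₁ with $675.67/mo: n₂ = −ln(1 − r₁·B/P)/ln(1+r₁) ≈ 21.57 → 22 more payments.
Total paid = 30·$675.67 + $387.13 = $20,657.23; interest = $20,657.23 − $17,547.04 = $3,110.19.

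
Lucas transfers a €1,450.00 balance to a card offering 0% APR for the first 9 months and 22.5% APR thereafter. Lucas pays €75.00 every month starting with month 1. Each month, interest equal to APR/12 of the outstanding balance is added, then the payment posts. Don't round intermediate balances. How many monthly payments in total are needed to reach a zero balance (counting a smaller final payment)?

Promo months 1–9 at r₀ = 0%/12 = 0; months 10+ at r₁ = 22.5%/12 = 0.01875.
After month 9 (no interest yet): B = €1,450.00 − 9·€75.00 = €775.00.
Then at r₁ with €75.00/mo: n₂ = −ln(1 − r₁·B/P)/ln(1+r₁) ≈ 11.59 → 12 more payments.

21 payments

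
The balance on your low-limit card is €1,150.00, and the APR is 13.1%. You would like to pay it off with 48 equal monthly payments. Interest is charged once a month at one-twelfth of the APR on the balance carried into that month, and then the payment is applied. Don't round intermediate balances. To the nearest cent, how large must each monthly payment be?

€30.91

Monthly rate r = 13.1%/12 = 1.09167% = 0.0109167.
Level-payment amortization: P = B₀·r / (1 − (1+r)^(−n)) = 1150.00·0.0109167 / (1 − 1.01092^(−48)).
Denominator 1 − (1+r)^(−48) = 0.406168981.
P = 12.5542 / 0.406168981 ≈ 30.91.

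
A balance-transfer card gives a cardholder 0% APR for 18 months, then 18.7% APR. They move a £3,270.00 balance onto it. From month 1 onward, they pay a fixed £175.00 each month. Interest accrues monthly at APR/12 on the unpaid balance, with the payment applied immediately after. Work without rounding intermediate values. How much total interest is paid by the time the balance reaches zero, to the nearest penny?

Promo months 1–18 at r₀ = 0%/12 = 0; months 19+ at r₁ = 18.7%/12 = 0.0155833.
After month 18 (no interest yet): B = £3,270.00 − 18·£175.00 = £120.00.
Then at r₁ with £175.00/mo: n₂ = −ln(1 − r₁·B/P)/ln(1+r₁) ≈ 0.69 → 1 more payments.
Total paid = 18·£175.00 + £121.87 = £3,271.87; interest = £3,271.87 − £3,270.00 = £1.87.

£1.87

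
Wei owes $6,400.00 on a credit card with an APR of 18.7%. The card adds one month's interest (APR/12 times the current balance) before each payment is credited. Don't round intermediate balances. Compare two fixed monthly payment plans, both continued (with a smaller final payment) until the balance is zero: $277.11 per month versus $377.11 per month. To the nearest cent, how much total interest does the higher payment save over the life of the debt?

$504.11

Monthly rate r = 18.7%/12 = 1.55833% = 0.0155833.
At $277.11/mo: n = ⌈−ln(1 − rB₀/P)/ln(1+r)⌉ = 29 payments (last $236.29); total interest = total paid − $6,400.00 = $1,595.37.
At $377.11/mo: 20 payments (last $326.17); total interest $1,091.26.
Interest saved = $1,595.37 − $1,091.26 = $504.11.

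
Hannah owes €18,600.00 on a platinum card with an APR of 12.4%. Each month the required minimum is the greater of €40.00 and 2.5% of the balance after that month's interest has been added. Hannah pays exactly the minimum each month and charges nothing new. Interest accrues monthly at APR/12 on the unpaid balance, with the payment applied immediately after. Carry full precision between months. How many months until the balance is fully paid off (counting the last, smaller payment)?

215 months

Monthly rate r = 12.4%/12 = 1.03333% = 0.0103333.
While 2.5% of the post-interest balance exceeds €40.00, each month B ← (B·(1+r))·(1 − 0.025), i.e. B shrinks by the factor (1+r)·0.975 = 0.98507.
This holds for months 1–164. Entering month 165 the balance is €1,579.35; 2.5% of the post-interest balance is now below €40.00, so the flat €40.00 minimum applies from here.
From month 165 a fixed €40.00 at rate r clears €1,579.35 in 51 more payments. Total: 164 + 51 = 215 months.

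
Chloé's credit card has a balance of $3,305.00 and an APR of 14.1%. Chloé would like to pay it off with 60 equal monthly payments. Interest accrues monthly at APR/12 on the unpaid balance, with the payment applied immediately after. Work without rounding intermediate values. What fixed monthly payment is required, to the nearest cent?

Monthly rate r = 14.1%/12 = 1.175% = 0.01175.
Level-payment amortization: P = B₀·r / (1 − (1+r)^(−n)) = 3305.00·0.01175 / (1 − 1.01175^(−60)).
Denominator 1 − (1+r)^(−60) = 0.503856603.
P = 38.8338 / 0.503856603 ≈ 77.07.

$77.07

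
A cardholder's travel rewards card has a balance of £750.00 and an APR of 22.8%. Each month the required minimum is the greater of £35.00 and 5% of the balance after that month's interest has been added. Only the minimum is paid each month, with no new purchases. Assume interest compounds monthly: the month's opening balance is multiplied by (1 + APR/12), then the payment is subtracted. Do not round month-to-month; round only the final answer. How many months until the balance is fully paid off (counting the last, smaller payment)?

28 months

Monthly rate r = 22.8%/12 = 1.9% = 0.019.
While 5% of the post-interest balance exceeds £35.00, each month B ← (B·(1+r))·(1 − 0.05), i.e. B shrinks by the factor (1+r)·0.95 = 0.96805.
This holds for months 1–3. Entering month 4 the balance is £680.38; 5% of the post-interest balance is now below £35.00, so the flat £35.00 minimum applies from here.
From month 4 a fixed £35.00 at rate r clears £680.38 in 25 more payments. Total: 3 + 25 = 28 months.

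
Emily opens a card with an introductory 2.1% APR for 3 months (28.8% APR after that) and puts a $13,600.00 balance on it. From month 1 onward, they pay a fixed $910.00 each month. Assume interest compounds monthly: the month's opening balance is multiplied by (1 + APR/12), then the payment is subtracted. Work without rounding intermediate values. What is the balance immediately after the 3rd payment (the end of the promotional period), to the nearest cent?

Promo months 1–3 at r₀ = 2.1%/12 = 0.00175; months 4+ at r₁ = 28.8%/12 = 0.024.
After month 3: iterate B ← B·(1+r₀) − $910.00 for 3 months → $10,936.74.

$10,936.74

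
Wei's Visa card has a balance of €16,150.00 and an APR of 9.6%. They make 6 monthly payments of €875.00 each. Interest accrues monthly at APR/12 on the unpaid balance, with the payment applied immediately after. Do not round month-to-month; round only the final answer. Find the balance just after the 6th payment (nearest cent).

Monthly rate r = 9.6%/12 = 0.8% = 0.008.
Each month: B ← B·(1+r) − €875.00.
Month 1: interest €129.20; balance after payment €15,404.20.
Month 2: interest €123.23; balance after payment €14,652.43.
Month 3: interest €117.22; balance after payment €13,894.65.
Month 4: interest €111.16; balance after payment €13,130.81.
Month 5: interest €105.05; balance after payment €12,360.86.
Month 6: interest €98.89; balance after payment €11,584.74.

€11,584.74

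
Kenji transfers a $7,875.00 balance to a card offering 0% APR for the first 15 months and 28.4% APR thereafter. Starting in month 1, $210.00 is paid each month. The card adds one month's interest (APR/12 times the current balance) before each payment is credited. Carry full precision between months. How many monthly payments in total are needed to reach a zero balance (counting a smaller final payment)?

48 months

Promo months 1–15 at r₀ = 0%/12 = 0; months 16+ at r₁ = 28.4%/12 = 0.0236667.
After month 15 (no interest yet): B = $7,875.00 − 15·$210.00 = $4,725.00.
Then at r₁ with $210.00/mo: n₂ = −ln(1 − r₁·B/P)/ln(1+r₁) ≈ 32.51 → 33 more payments.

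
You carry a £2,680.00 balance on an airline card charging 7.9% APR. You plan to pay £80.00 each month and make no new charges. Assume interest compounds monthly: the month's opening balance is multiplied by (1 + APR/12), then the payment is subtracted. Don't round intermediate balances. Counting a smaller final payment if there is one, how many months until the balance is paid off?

38 payments

Monthly rate r = 7.9%/12 = 0.658333% = 0.00658333.
Recurrence: B ← B·(1+r) − £80.00.
Month 1: interest £17.64; balance after payment £2,617.64.
Month 2: interest £17.23; balance after payment £2,554.88.
Closed form: n = −ln(1 − rB₀/P)/ln(1+r) = −ln(0.77946)/ln(1.00658) ≈ 37.971, so the balance reaches zero during payment 38.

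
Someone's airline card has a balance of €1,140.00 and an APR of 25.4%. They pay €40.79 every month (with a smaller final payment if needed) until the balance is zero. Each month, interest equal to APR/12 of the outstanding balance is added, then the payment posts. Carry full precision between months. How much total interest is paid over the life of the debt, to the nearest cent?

Monthly rate r = 25.4%/12 = 2.11667% = 0.0211667.
Payoff takes n = ⌈−ln(1 − rB₀/P)/ln(1+r)⌉ = ⌈42.750⌉ = 43 payments; the last is €30.66.
Total paid = 42·€40.79 + €30.66 = €1,743.84.
Total interest = total paid − principal = €1,743.84 − €1,140.00 = €603.84.

€603.84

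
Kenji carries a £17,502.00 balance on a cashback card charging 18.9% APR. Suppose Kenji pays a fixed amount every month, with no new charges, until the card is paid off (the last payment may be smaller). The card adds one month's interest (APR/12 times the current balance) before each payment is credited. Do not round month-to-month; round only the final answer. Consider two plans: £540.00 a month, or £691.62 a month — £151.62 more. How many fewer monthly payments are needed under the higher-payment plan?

Monthly rate r = 18.9%/12 = 1.575% = 0.01575.
At £540.00/mo: n = ⌈−ln(1 − rB₀/P)/ln(1+r)⌉ = 46 payments (last £384.19); total interest = total paid − £17,502.00 = £7,182.19.
At £691.62/mo: 33 payments (last £371.64); total interest £5,001.48.
Payments saved = 46 − 33 = 13.

13 fewer payments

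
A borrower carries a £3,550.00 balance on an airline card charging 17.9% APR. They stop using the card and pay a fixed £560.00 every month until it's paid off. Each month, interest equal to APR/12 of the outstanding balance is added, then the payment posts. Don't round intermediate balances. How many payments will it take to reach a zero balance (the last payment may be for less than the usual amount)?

Monthly rate r = 17.9%/12 = 1.49167% = 0.0149167.
Recurrence: B ← B·(1+r) − £560.00.
Month 1: interest £52.95; balance after payment £3,042.95.
Month 2: interest £45.39; balance after payment £2,528.34.
Closed form: n = −ln(1 − rB₀/P)/ln(1+r) = −ln(0.90544)/ln(1.01492) ≈ 6.709, so the balance reaches zero during payment 7.

7 payments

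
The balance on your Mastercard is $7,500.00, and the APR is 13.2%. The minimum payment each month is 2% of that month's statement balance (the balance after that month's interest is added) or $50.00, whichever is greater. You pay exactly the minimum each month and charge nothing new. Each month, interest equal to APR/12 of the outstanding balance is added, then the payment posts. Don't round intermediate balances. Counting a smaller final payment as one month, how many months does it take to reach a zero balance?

Monthly rate r = 13.2%/12 = 1.1% = 0.011.
While 2% of the post-interest balance exceeds $50.00, each month B ← (B·(1+r))·(1 − 0.02), i.e. B shrinks by the factor (1+r)·0.98 = 0.99078.
This holds for months 1–120. Entering month 121 the balance is $2,467.91; 2% of the post-interest balance is now below $50.00, so the flat $50.00 minimum applies from here.
From month 121 a fixed $50.00 at rate r clears $2,467.91 in 72 more payments. Total: 120 + 72 = 192 months.

192 months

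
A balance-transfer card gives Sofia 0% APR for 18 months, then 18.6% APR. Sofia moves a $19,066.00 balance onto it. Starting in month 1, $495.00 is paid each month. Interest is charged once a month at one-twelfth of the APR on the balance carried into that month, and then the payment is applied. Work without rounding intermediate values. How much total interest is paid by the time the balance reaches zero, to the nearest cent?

Promo months 1–18 at r₀ = 0%/12 = 0; months 19+ at r₁ = 18.6%/12 = 0.0155.
After month 18 (no interest yet): B = $19,066.00 − 18·$495.00 = $10,156.00.
Then at r₁ with $495.00/mo: n₂ = −ln(1 − r₁·B/P)/ln(1+r₁) ≈ 24.88 → 25 more payments.
Total paid = 42·$495.00 + $438.16 = $21,228.16; interest = $21,228.16 − $19,066.00 = $2,162.16.

$2,162.16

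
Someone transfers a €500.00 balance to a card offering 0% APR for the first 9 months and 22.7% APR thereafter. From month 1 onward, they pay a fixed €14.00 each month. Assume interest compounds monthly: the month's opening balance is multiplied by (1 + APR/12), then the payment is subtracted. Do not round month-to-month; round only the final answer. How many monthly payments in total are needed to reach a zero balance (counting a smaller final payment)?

Promo months 1–9 at r₀ = 0%/12 = 0; months 10+ at r₁ = 22.7%/12 = 0.0189167.
After month 9 (no interest yet): B = €500.00 − 9·€14.00 = €374.00.
Then at r₁ with €14.00/mo: n₂ = −ln(1 − r₁·B/P)/ln(1+r₁) ≈ 37.56 → 38 more payments.

47 payments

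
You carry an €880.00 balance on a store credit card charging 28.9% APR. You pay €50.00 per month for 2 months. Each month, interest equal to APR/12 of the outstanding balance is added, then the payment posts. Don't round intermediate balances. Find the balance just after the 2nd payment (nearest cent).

Monthly rate r = 28.9%/12 = 2.40833% = 0.0240833.
Each month: B ← B·(1+r) − €50.00.
Month 1: interest €21.19; balance after payment €851.19.
Month 2: interest €20.50; balance after payment €821.69.

€821.69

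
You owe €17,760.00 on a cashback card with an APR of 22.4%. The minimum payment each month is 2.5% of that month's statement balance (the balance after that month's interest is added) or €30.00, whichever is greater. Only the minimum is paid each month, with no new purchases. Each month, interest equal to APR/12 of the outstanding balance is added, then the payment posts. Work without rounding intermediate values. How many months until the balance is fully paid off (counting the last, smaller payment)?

Monthly rate r = 22.4%/12 = 1.86667% = 0.0186667.
While 2.5% of the post-interest balance exceeds €30.00, each month B ← (B·(1+r))·(1 − 0.025), i.e. B shrinks by the factor (1+r)·0.975 = 0.9932.
This holds for months 1–398. Entering month 399 the balance is €1,175.04; 2.5% of the post-interest balance is now below €30.00, so the flat €30.00 minimum applies from here.
From month 399 a fixed €30.00 at rate r clears €1,175.04 in 72 more payments. Total: 398 + 72 = 470 months.

470 months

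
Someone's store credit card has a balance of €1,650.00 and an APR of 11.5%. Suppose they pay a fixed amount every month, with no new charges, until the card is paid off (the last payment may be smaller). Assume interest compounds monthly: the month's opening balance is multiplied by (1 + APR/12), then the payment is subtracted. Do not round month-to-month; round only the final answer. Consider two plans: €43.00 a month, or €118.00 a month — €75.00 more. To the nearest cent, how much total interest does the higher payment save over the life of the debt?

Monthly rate r = 11.5%/12 = 0.958333% = 0.00958333.
At €43.00/mo: n = ⌈−ln(1 − rB₀/P)/ln(1+r)⌉ = 49 payments (last €2.87); total interest = total paid − €1,650.00 = €416.87.
At €118.00/mo: 16 payments (last €10.06); total interest €130.06.
Interest saved = €416.87 − €130.06 = €286.81.

€286.81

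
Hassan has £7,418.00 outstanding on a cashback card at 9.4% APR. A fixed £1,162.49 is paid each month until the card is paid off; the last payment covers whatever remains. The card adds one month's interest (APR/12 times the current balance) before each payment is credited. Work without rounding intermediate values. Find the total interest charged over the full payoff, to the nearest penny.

£222.69

Monthly rate r = 9.4%/12 = 0.783333% = 0.00783333.
Payoff takes n = ⌈−ln(1 − rB₀/P)/ln(1+r)⌉ = ⌈6.572⌉ = 7 payments; the last is £665.75.
Total paid = 6·£1,162.49 + £665.75 = £7,640.69.
Total interest = total paid − principal = £7,640.69 − £7,418.00 = £222.69.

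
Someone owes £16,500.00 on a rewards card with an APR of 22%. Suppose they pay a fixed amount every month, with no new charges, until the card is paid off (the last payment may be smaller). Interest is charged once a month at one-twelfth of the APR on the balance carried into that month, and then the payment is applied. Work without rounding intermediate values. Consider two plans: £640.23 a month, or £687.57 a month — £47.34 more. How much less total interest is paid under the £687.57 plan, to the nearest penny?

Monthly rate r = 22%/12 = 1.83333% = 0.0183333.
At £640.23/mo: n = ⌈−ln(1 − rB₀/P)/ln(1+r)⌉ = 36 payments (last £132.22); total interest = total paid − £16,500.00 = £6,040.27.
At £687.57/mo: 32 payments (last £626.94); total interest £5,441.61.
Interest saved = £6,040.27 − £5,441.61 = £598.66.

£598.66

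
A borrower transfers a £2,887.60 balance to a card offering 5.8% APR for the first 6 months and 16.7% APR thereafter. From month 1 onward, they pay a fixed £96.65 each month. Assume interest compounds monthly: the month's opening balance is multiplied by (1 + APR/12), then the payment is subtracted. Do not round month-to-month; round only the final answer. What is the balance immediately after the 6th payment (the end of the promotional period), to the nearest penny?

Promo months 1–6 at r₀ = 5.8%/12 = 0.00483333; months 7+ at r₁ = 16.7%/12 = 0.0139167.
After month 6: iterate B ← B·(1+r₀) − £96.65 for 6 months → £2,385.41.

£2,385.41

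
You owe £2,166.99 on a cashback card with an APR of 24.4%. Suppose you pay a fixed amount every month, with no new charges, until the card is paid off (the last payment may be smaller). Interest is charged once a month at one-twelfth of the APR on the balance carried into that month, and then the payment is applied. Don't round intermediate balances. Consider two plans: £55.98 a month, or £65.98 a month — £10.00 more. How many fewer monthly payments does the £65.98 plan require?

22 fewer payments

Monthly rate r = 24.4%/12 = 2.03333% = 0.0203333.
At £55.98/mo: n = ⌈−ln(1 − rB₀/P)/ln(1+r)⌉ = 77 payments (last £47.69); total interest = total paid − £2,166.99 = £2,135.18.
At £65.98/mo: 55 payments (last £49.50); total interest £1,445.43.
Payments saved = 77 − 55 = 22.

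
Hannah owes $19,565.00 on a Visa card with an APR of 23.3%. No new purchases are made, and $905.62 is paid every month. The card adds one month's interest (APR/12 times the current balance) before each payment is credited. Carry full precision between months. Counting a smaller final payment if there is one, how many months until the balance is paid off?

29 months

Monthly rate r = 23.3%/12 = 1.94167% = 0.0194167.
Recurrence: B ← B·(1+r) − $905.62.
Month 1: interest $379.89; balance after payment $19,039.27.
Month 2: interest $369.68; balance after payment $18,503.33.
Closed form: n = −ln(1 − rB₀/P)/ln(1+r) = −ln(0.58052)/ln(1.01942) ≈ 28.279, so the balance reaches zero during payment 29.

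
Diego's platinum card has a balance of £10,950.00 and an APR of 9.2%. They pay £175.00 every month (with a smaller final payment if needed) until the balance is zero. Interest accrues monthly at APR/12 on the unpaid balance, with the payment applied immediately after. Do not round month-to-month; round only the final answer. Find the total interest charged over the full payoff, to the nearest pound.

Monthly rate r = 9.2%/12 = 0.766667% = 0.00766667.
Payoff takes n = ⌈−ln(1 − rB₀/P)/ln(1+r)⌉ = ⌈85.549⌉ = 86 payments; the last is £96.31.
Total paid = 85·£175.00 + £96.31 = £14,971.31.
Total interest = total paid − principal = £14,971.31 − £10,950.00 = £4,021.31.

£4,021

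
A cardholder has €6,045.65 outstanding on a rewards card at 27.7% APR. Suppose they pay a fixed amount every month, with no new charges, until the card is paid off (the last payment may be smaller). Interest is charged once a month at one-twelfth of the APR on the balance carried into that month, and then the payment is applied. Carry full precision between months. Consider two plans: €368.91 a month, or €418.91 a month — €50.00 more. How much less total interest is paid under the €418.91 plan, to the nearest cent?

Monthly rate r = 27.7%/12 = 2.30833% = 0.0230833.
At €368.91/mo: n = ⌈−ln(1 − rB₀/P)/ln(1+r)⌉ = 21 payments (last €305.44); total interest = total paid − €6,045.65 = €1,637.99.
At €418.91/mo: 18 payments (last €316.84); total interest €1,392.66.
Interest saved = €1,637.99 − €1,392.66 = €245.33.

€245.33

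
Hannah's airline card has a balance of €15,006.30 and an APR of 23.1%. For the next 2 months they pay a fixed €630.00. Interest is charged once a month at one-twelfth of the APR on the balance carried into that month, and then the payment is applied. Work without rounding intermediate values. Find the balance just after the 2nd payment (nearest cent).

Monthly rate r = 23.1%/12 = 1.925% = 0.01925.
Each month: B ← B·(1+r) − €630.00.
Month 1: interest €288.87; balance after payment €14,665.17.
Month 2: interest €282.30; balance after payment €14,317.48.

€14,317.48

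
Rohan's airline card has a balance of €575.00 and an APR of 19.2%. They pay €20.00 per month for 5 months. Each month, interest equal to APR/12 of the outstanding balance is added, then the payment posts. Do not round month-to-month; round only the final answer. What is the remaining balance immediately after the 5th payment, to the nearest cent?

Monthly rate r = 19.2%/12 = 1.6% = 0.016.
Each month: B ← B·(1+r) − €20.00.
Month 1: interest €9.20; balance after payment €564.20.
Month 2: interest €9.03; balance after payment €553.23.
Month 3: interest €8.85; balance after payment €542.08.
Month 4: interest €8.67; balance after payment €530.75.
Month 5: interest €8.49; balance after payment €519.24.

€519.24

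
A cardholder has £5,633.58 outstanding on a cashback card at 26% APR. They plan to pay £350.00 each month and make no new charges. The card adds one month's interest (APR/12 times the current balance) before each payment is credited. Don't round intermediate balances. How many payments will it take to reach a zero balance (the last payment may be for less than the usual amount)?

Monthly rate r = 26%/12 = 2.16667% = 0.0216667.
Recurrence: B ← B·(1+r) − £350.00.
Month 1: interest £122.06; balance after payment £5,405.64.
Month 2: interest £117.12; balance after payment £5,172.76.
Closed form: n = −ln(1 − rB₀/P)/ln(1+r) = −ln(0.65125)/ln(1.02167) ≈ 20.007, so the balance reaches zero during payment 21.

21 months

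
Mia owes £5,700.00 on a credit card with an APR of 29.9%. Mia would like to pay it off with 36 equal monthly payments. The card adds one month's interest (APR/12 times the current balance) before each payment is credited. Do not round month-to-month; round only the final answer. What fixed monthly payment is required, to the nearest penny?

Monthly rate r = 29.9%/12 = 2.49167% = 0.0249167.
Level-payment amortization: P = B₀·r / (1 − (1+r)^(−n)) = 5700.00·0.0249167 / (1 − 1.02492^(−36)).
Denominator 1 − (1+r)^(−36) = 0.587701264.
P = 142.025 / 0.587701264 ≈ 241.66.

£241.66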